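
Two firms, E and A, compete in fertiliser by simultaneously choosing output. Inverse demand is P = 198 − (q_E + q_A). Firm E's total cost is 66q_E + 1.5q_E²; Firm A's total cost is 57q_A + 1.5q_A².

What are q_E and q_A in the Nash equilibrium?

Firm E's profit: π = q_E(198 − (q_E + q_A)) − 66q_E − 1.5q_E².
∂π/∂q_E = 132 − 5q_E − q_A = 0, so q_E = 26.4 − 0.2q_A.
By the same steps for A: q_A = 28.2 − 0.2q_E.
Substituting the second reaction function into the first: q_E = 26.4 − 0.2(28.2 − 0.2q_E), which gives 0.96q_E = 20.76 ⇒ q_E = 21.625.
Then q_A = 28.2 − 0.2·21.625 = 23.875.

21.625, 23.875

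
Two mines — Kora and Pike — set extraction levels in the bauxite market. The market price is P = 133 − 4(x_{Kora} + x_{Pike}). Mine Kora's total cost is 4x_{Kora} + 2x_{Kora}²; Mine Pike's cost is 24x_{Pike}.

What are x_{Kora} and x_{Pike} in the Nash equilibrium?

7.45, 9.9

Mine Kora's profit: π = x_{Kora}(133 − 4(x_{Kora} + x_{Pike})) − 4x_{Kora} − 2x_{Kora}².
∂π/∂x_{Kora} = 129 − 12x_{Kora} − 4x_{Pike} = 0, so x_{Kora} = 10.75 − (1/3)x_{Pike}.
For Pike: ∂π/∂x_{Pike} = 109 − 8x_{Pike} − 4x_{Kora} = 0 ⇒ x_{Pike} = 13.625 − 0.5x_{Kora}.
Plugging x_{Pike} into Kora's best response: x_{Kora} = 10.75 − (1/3)(13.625 − 0.5x_{Kora}) ⇒ (5/6)x_{Kora} = 149/24, so x_{Kora} = 7.45.
Then x_{Pike} = 13.625 − 0.5·7.45 = 9.9.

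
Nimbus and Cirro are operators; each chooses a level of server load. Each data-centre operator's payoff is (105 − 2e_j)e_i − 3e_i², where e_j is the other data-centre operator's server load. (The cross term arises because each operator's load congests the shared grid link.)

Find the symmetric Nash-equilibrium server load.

13.125

Nimbus's payoff is (105 − 2e_C)e_N − 3e_N².
∂π/∂e_N = 105 − 2e_C − 6e_N = 0, so e_N = 17.5 − (1/3)e_C.
Setting e_N = e_C in the reaction function: e_N = 17.5 − (1/3)e_N, so e_N = 17.5 / (4/3) = 13.125.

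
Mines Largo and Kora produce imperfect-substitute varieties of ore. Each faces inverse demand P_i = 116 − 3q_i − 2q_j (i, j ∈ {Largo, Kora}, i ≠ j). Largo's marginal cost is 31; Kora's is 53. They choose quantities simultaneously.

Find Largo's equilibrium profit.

Mine Largo's profit: π = q_{Largo}(116 − 3q_{Largo} − 2q_{Kora}) − 31q_{Largo}.
∂π/∂q_{Largo} = 85 − 6q_{Largo} − 2q_{Kora} = 0 ⇒ q_{Largo} = 85/6 − (1/3)q_{Kora}.
Similarly q_{Kora} = 10.5 − (1/3)q_{Largo}.
Plugging q_{Kora} into Largo's best response: q_{Largo} = 85/6 − (1/3)(10.5 − (1/3)q_{Largo}) ⇒ (8/9)q_{Largo} = 32/3, so q_{Largo} = 12.
Then q_{Kora} = 10.5 − (1/3)·12 = 6.5.
P_{Largo} = 116 − 3·12 − 2·6.5 = 67.
Profit = (67 − 31)·12 = 432.

432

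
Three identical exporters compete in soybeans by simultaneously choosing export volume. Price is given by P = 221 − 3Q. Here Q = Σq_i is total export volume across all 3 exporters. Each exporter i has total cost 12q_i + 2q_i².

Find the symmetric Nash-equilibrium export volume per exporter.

A representative exporter's profit is π_i = q_i(221 − 3Q) − 12q_i − 2q_i², with Q = q_i + Σ_{j≠i} q_j.
First-order condition: 209 − 10q_i − 3Σ_{j≠i} q_j = 0.
With identical exporters, set every q_j = q: then 209 − 10q − 6q = 0, i.e. q = 209/16 = 13.0625.

13.0625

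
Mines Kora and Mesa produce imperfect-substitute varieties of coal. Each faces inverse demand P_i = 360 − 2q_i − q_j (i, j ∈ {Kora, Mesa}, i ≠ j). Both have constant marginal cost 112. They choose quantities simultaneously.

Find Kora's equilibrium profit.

Mine Kora's profit: π = q_{Kora}(360 − 2q_{Kora} − q_{Mesa}) − 112q_{Kora}.
∂π/∂q_{Kora} = 248 − 4q_{Kora} − q_{Mesa} = 0 ⇒ q_{Kora} = 62 − 0.25q_{Mesa}.
The game is symmetric, so in equilibrium q_{Mesa} = q_{Kora}: the reaction function gives 1.25q_{Kora} = 62, hence q_{Kora} = 49.6.
P_{Kora} = 360 − 2·49.6 − 49.6 = 211.2.
Profit = (211.2 − 112)·49.6 = 4920.32.

4920.32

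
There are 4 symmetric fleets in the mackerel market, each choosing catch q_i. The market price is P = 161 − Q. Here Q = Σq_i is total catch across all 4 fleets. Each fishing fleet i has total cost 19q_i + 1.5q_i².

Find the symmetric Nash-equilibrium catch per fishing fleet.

A representative fishing fleet's profit is π_i = q_i(161 − Q) − 19q_i − 1.5q_i², with Q = q_i + Σ_{j≠i} q_j.
First-order condition: 142 − 5q_i − Σ_{j≠i} q_j = 0.
With identical fishing fleets, set every q_j = q: then 142 − 5q − 3q = 0, i.e. q = 142/8 = 17.75.

17.75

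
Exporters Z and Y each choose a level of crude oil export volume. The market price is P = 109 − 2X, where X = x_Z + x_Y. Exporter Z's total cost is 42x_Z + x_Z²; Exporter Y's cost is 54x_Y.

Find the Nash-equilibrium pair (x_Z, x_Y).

Exporter Z's profit: π = x_Z(109 − 2(x_Z + x_Y)) − 42x_Z − x_Z².
∂π/∂x_Z = 67 − 6x_Z − 2x_Y = 0, so x_Z = 67/6 − (1/3)x_Y.
For Y: ∂π/∂x_Y = 55 − 4x_Y − 2x_Z = 0 ⇒ x_Y = 13.75 − 0.5x_Z.
Solving the two reaction functions simultaneously: (1 − (−1/3)(−0.5))x_Z = 67/6 − (1/3)·13.75, so (5/6)x_Z = 79/12 and x_Z = 7.9.
Then x_Y = 13.75 − 0.5·7.9 = 9.8.

7.9, 9.8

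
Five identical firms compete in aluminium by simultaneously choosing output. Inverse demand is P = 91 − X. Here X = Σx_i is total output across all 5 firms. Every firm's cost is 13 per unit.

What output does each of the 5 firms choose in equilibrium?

A representative firm's profit is π_i = x_i(91 − X) − 13x_i, with X = x_i + Σ_{j≠i} x_j.
First-order condition: 78 − 2x_i − Σ_{j≠i} x_j = 0.
In a symmetric equilibrium every firm chooses the same x, so Σ_{j≠i} x_j = 4x. The condition becomes 78 − 6x = 0, giving x = 78/6 = 13.

13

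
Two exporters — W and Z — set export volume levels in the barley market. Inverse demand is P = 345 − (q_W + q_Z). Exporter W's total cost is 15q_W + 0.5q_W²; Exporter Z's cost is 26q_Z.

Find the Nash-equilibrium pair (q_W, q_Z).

68.2, 125.4

Exporter W's profit: π = q_W(345 − (q_W + q_Z)) − 15q_W − 0.5q_W².
∂π/∂q_W = 330 − 3q_W − q_Z = 0, so q_W = 110 − (1/3)q_Z.
For Z: ∂π/∂q_Z = 319 − 2q_Z − q_W = 0 ⇒ q_Z = 159.5 − 0.5q_W.
Plugging q_Z into W's best response: q_W = 110 − (1/3)(159.5 − 0.5q_W) ⇒ (5/6)q_W = 341/6, so q_W = 68.2.
Then q_Z = 159.5 − 0.5·68.2 = 125.4.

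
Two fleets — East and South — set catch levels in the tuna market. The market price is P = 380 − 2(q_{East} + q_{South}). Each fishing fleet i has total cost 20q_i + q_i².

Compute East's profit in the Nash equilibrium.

6075

Fishing fleet East's profit: π = q_{East}(380 − 2(q_{East} + q_{South})) − 20q_{East} − q_{East}².
∂π/∂q_{East} = 360 − 6q_{East} − 2q_{South} = 0, so q_{East} = 60 − (1/3)q_{South}.
By symmetry q_{South} = q_{East}; substituting into the reaction function, (4/3)q_{East} = 60 and q_{East} = 45.
Price P = 380 − 2·90 = 200.
East's profit: (200 − 20)·45 − (45)² = 6075.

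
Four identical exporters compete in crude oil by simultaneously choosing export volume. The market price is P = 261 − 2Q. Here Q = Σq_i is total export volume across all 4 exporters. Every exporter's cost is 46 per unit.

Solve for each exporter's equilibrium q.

21.5

A representative exporter's profit is π_i = q_i(261 − 2Q) − 46q_i, with Q = q_i + Σ_{j≠i} q_j.
First-order condition: 215 − 4q_i − 2Σ_{j≠i} q_j = 0.
In a symmetric equilibrium every exporter chooses the same q, so Σ_{j≠i} q_j = 3q. The condition becomes 215 − 10q = 0, giving q = 215/10 = 21.5.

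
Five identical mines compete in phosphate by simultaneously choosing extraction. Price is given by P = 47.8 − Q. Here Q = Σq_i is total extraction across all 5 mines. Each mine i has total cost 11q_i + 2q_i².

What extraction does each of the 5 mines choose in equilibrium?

3.68

A representative mine's profit is π_i = q_i(47.8 − Q) − 11q_i − 2q_i², with Q = q_i + Σ_{j≠i} q_j.
First-order condition: 36.8 − 6q_i − Σ_{j≠i} q_j = 0.
With identical mines, set every q_j = q: then 36.8 − 6q − 4q = 0, i.e. q = 36.8/10 = 3.68.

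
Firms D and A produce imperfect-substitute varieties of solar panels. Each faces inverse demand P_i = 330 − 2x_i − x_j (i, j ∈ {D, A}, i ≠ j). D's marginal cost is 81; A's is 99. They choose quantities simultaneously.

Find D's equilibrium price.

183

Firm D's profit: π = x_D(330 − 2x_D − x_A) − 81x_D.
∂π/∂x_D = 249 − 4x_D − x_A = 0 ⇒ x_D = 62.25 − 0.25x_A.
Similarly x_A = 57.75 − 0.25x_D.
Substituting the second reaction function into the first: x_D = 62.25 − 0.25(57.75 − 0.25x_D), which gives 0.9375x_D = 47.8125 ⇒ x_D = 51.
Then x_A = 57.75 − 0.25·51 = 45.
P_D = 330 − 2·51 − 45 = 183.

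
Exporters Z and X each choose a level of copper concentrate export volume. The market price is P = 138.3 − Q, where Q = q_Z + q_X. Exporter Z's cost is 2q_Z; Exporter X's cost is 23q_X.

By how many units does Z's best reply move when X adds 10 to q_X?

-5

Exporter Z's profit: π = q_Z(138.3 − (q_Z + q_X)) − 2q_Z.
∂π/∂q_Z = 136.3 − 2q_Z − q_X = 0, so q_Z = 68.15 − 0.5q_X.
The reaction-function slope is −0.5, so a 10-unit rise in q_X moves q_Z by −0.5 × 10 = −5. Z's best response falls — the actions are strategic substitutes.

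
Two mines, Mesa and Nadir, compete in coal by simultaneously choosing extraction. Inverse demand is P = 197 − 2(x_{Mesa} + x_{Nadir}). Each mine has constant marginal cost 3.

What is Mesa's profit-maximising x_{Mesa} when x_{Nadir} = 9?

Mine Mesa's profit: π = x_{Mesa}(197 − 2(x_{Mesa} + x_{Nadir})) − 3x_{Mesa}.
∂π/∂x_{Mesa} = 194 − 4x_{Mesa} − 2x_{Nadir} = 0, so x_{Mesa} = 48.5 − 0.5x_{Nadir}.
At x_{Nadir} = 9: x_{Mesa} = 48.5 − 0.5·9 = 44.

44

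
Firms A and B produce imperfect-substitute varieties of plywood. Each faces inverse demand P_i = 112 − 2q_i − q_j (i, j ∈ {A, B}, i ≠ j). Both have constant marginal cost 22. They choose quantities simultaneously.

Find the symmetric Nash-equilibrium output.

Firm A's profit: π = q_A(112 − 2q_A − q_B) − 22q_A.
∂π/∂q_A = 90 − 4q_A − q_B = 0 ⇒ q_A = 22.5 − 0.25q_B.
The game is symmetric, so in equilibrium q_B = q_A: the reaction function gives 1.25q_A = 22.5, hence q_A = 18.

18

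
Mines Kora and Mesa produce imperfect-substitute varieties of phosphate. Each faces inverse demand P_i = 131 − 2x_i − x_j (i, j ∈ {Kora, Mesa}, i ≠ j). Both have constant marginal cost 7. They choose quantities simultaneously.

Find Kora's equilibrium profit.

Mine Kora's profit: π = x_{Kora}(131 − 2x_{Kora} − x_{Mesa}) − 7x_{Kora}.
∂π/∂x_{Kora} = 124 − 4x_{Kora} − x_{Mesa} = 0 ⇒ x_{Kora} = 31 − 0.25x_{Mesa}.
The game is symmetric, so in equilibrium x_{Mesa} = x_{Kora}: the reaction function gives 1.25x_{Kora} = 31, hence x_{Kora} = 24.8.
P_{Kora} = 131 − 2·24.8 − 24.8 = 56.6.
Profit = (56.6 − 7)·24.8 = 1230.08.

1230.08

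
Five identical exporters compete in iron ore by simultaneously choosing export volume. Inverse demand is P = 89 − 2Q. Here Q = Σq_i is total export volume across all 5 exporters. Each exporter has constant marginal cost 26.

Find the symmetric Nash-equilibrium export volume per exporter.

5.25

A representative exporter's profit is π_i = q_i(89 − 2Q) − 26q_i, with Q = q_i + Σ_{j≠i} q_j.
First-order condition: 63 − 4q_i − 2Σ_{j≠i} q_j = 0.
With identical exporters, set every q_j = q: then 63 − 4q − 8q = 0, i.e. q = 63/12 = 5.25.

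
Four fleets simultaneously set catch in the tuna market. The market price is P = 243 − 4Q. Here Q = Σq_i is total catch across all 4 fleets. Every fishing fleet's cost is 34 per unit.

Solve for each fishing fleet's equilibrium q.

A representative fishing fleet's profit is π_i = q_i(243 − 4Q) − 34q_i, with Q = q_i + Σ_{j≠i} q_j.
First-order condition: 209 − 8q_i − 4Σ_{j≠i} q_j = 0.
In a symmetric equilibrium every fishing fleet chooses the same q, so Σ_{j≠i} q_j = 3q. The condition becomes 209 − 20q = 0, giving q = 209/20 = 10.45.

10.45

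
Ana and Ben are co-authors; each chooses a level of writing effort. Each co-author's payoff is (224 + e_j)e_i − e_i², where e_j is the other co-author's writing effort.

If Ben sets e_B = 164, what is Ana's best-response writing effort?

Ana's payoff is (224 + e_B)e_A − e_A².
∂π/∂e_A = 224 + e_B − 2e_A = 0, so e_A = 112 + 0.5e_B.
At e_B = 164: e_A = 112 + 0.5·164 = 194.

194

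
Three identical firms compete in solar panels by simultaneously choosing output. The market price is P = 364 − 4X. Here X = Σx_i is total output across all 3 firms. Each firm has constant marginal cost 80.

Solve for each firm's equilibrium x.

A representative firm's profit is π_i = x_i(364 − 4X) − 80x_i, with X = x_i + Σ_{j≠i} x_j.
First-order condition: 284 − 8x_i − 4Σ_{j≠i} x_j = 0.
In a symmetric equilibrium every firm chooses the same x, so Σ_{j≠i} x_j = 2x. The condition becomes 284 − 16x = 0, giving x = 284/16 = 17.75.

17.75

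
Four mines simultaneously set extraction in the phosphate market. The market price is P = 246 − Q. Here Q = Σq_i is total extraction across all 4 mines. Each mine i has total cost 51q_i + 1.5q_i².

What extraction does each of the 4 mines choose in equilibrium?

A representative mine's profit is π_i = q_i(246 − Q) − 51q_i − 1.5q_i², with Q = q_i + Σ_{j≠i} q_j.
First-order condition: 195 − 5q_i − Σ_{j≠i} q_j = 0.
Imposing symmetry (q_j = q for all j) turns Σ_{j≠i} q_j into 3q, so 195 = 8q and q = 24.375.

24.375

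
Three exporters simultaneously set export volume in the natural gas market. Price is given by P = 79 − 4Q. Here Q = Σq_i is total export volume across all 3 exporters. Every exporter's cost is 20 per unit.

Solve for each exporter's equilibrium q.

A representative exporter's profit is π_i = q_i(79 − 4Q) − 20q_i, with Q = q_i + Σ_{j≠i} q_j.
First-order condition: 59 − 8q_i − 4Σ_{j≠i} q_j = 0.
With identical exporters, set every q_j = q: then 59 − 8q − 8q = 0, i.e. q = 59/16 = 3.6875.

3.6875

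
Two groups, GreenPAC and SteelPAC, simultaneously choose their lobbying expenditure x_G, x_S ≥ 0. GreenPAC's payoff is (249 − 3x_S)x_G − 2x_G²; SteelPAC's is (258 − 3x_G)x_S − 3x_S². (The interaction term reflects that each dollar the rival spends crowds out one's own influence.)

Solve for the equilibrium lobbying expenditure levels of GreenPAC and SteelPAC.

Expanding GreenPAC's payoff: 249x_G − 3x_Sx_G − 2x_G².
∂π/∂x_G = 249 − 3x_S − 4x_G = 0, so x_G = 62.25 − 0.75x_S.
Likewise for SteelPAC: x_S = 43 − 0.5x_G.
Plugging x_S into GreenPAC's best response: x_G = 62.25 − 0.75(43 − 0.5x_G) ⇒ 0.625x_G = 30, so x_G = 48.
Then x_S = 43 − 0.5·48 = 19.

48, 19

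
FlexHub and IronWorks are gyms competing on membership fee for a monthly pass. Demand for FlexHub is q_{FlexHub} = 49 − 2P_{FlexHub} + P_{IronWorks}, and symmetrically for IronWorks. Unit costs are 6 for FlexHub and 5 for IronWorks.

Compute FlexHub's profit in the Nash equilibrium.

403.28

FlexHub's profit: π = (P_{FlexHub} − 6)(49 − 2P_{FlexHub} + P_{IronWorks}).
∂π/∂P_{FlexHub} = 61 − 4P_{FlexHub} + P_{IronWorks} = 0 ⇒ P_{FlexHub} = 15.25 + 0.25P_{IronWorks}.
Similarly P_{IronWorks} = 14.75 + 0.25P_{FlexHub}.
Substituting the second reaction function into the first: P_{FlexHub} = 15.25 + 0.25(14.75 + 0.25P_{FlexHub}), which gives 0.9375P_{FlexHub} = 18.9375 ⇒ P_{FlexHub} = 20.2.
Then P_{IronWorks} = 14.75 + 0.25·20.2 = 19.8.
q_{FlexHub} = 49 − 2·20.2 + 19.8 = 28.4.
Profit = (20.2 − 6)·28.4 = 403.28.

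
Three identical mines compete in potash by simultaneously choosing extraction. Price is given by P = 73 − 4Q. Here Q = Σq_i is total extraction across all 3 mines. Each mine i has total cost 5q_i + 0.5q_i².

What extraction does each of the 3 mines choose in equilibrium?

A representative mine's profit is π_i = q_i(73 − 4Q) − 5q_i − 0.5q_i², with Q = q_i + Σ_{j≠i} q_j.
First-order condition: 68 − 9q_i − 4Σ_{j≠i} q_j = 0.
Imposing symmetry (q_j = q for all j) turns Σ_{j≠i} q_j into 2q, so 68 = 17q and q = 4.

4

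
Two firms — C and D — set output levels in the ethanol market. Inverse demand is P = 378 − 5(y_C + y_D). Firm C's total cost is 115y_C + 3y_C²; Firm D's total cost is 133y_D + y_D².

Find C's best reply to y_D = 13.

Firm C's profit: π = y_C(378 − 5(y_C + y_D)) − 115y_C − 3y_C².
∂π/∂y_C = 263 − 16y_C − 5y_D = 0, so y_C = 16.4375 − 0.3125y_D.
At y_D = 13: y_C = 16.4375 − 0.3125·13 = 12.375.

12.375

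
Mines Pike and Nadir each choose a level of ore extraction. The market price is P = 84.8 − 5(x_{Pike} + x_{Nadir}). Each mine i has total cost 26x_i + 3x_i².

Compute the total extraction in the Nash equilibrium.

Mine Pike's profit: π = x_{Pike}(84.8 − 5(x_{Pike} + x_{Nadir})) − 26x_{Pike} − 3x_{Pike}².
∂π/∂x_{Pike} = 58.8 − 16x_{Pike} − 5x_{Nadir} = 0, so x_{Pike} = 3.675 − 0.3125x_{Nadir}.
By symmetry x_{Nadir} = x_{Pike}; substituting into the reaction function, 1.3125x_{Pike} = 3.675 and x_{Pike} = 2.8.
Total extraction: 2.8 + 2.8 = 5.6.

5.6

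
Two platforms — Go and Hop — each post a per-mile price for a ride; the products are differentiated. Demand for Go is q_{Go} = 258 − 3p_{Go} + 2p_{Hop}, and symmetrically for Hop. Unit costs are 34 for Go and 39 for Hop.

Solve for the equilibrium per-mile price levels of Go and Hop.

Go's profit: π = (p_{Go} − 34)(258 − 3p_{Go} + 2p_{Hop}).
∂π/∂p_{Go} = 360 − 6p_{Go} + 2p_{Hop} = 0 ⇒ p_{Go} = 60 + (1/3)p_{Hop}.
Similarly p_{Hop} = 62.5 + (1/3)p_{Go}.
Solving the two reaction functions simultaneously: (1 − (1/3)(1/3))p_{Go} = 60 + (1/3)·62.5, so (8/9)p_{Go} = 485/6 and p_{Go} = 90.9375.
Then p_{Hop} = 62.5 + (1/3)·90.9375 = 92.8125.

90.9375, 92.8125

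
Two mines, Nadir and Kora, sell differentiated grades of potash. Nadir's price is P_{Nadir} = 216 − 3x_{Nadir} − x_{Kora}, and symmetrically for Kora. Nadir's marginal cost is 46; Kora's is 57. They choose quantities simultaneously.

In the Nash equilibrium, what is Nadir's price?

Mine Nadir's profit: π = x_{Nadir}(216 − 3x_{Nadir} − x_{Kora}) − 46x_{Nadir}.
∂π/∂x_{Nadir} = 170 − 6x_{Nadir} − x_{Kora} = 0 ⇒ x_{Nadir} = 85/3 − (1/6)x_{Kora}.
Similarly x_{Kora} = 26.5 − (1/6)x_{Nadir}.
Plugging x_{Kora} into Nadir's best response: x_{Nadir} = 85/3 − (1/6)(26.5 − (1/6)x_{Nadir}) ⇒ (35/36)x_{Nadir} = 287/12, so x_{Nadir} = 24.6.
Then x_{Kora} = 26.5 − (1/6)·24.6 = 22.4.
P_{Nadir} = 216 − 3·24.6 − 22.4 = 119.8.

119.8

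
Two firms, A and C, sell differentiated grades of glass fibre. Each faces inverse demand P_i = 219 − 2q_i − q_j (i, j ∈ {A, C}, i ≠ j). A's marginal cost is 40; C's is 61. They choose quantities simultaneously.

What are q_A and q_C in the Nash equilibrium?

Firm A's profit: π = q_A(219 − 2q_A − q_C) − 40q_A.
∂π/∂q_A = 179 − 4q_A − q_C = 0 ⇒ q_A = 44.75 − 0.25q_C.
Similarly q_C = 39.5 − 0.25q_A.
Plugging q_C into A's best response: q_A = 44.75 − 0.25(39.5 − 0.25q_A) ⇒ 0.9375q_A = 34.875, so q_A = 37.2.
Then q_C = 39.5 − 0.25·37.2 = 30.2.

37.2, 30.2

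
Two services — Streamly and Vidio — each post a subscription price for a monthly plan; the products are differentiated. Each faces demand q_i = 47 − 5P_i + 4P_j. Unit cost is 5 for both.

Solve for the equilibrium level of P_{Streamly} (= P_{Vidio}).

12

Streamly's profit: π = (P_{Streamly} − 5)(47 − 5P_{Streamly} + 4P_{Vidio}).
∂π/∂P_{Streamly} = 72 − 10P_{Streamly} + 4P_{Vidio} = 0 ⇒ P_{Streamly} = 7.2 + 0.4P_{Vidio}.
Setting P_{Streamly} = P_{Vidio} in the reaction function: P_{Streamly} = 7.2 + 0.4P_{Streamly}, so P_{Streamly} = 7.2 / 0.6 = 12.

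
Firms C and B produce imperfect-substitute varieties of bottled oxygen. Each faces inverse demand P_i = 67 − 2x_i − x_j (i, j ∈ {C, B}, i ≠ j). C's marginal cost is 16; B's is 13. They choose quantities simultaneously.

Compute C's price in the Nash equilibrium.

Firm C's profit: π = x_C(67 − 2x_C − x_B) − 16x_C.
∂π/∂x_C = 51 − 4x_C − x_B = 0 ⇒ x_C = 12.75 − 0.25x_B.
Similarly x_B = 13.5 − 0.25x_C.
Substituting the second reaction function into the first: x_C = 12.75 − 0.25(13.5 − 0.25x_C), which gives 0.9375x_C = 9.375 ⇒ x_C = 10.
Then x_B = 13.5 − 0.25·10 = 11.
P_C = 67 − 2·10 − 11 = 36.

36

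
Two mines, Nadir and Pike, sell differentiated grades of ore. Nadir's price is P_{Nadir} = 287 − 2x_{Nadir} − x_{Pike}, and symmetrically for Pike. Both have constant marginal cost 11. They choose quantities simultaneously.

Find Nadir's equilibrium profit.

6094.08

Mine Nadir's profit: π = x_{Nadir}(287 − 2x_{Nadir} − x_{Pike}) − 11x_{Nadir}.
∂π/∂x_{Nadir} = 276 − 4x_{Nadir} − x_{Pike} = 0 ⇒ x_{Nadir} = 69 − 0.25x_{Pike}.
Setting x_{Nadir} = x_{Pike} in the reaction function: x_{Nadir} = 69 − 0.25x_{Nadir}, so x_{Nadir} = 69 / 1.25 = 55.2.
P_{Nadir} = 287 − 2·55.2 − 55.2 = 121.4.
Profit = (121.4 − 11)·55.2 = 6094.08.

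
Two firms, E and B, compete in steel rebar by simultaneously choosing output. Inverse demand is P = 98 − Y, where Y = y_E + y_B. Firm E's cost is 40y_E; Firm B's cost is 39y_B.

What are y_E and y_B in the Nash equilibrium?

Firm E's profit: π = y_E(98 − (y_E + y_B)) − 40y_E.
∂π/∂y_E = 58 − 2y_E − y_B = 0, so y_E = 29 − 0.5y_B.
By the same steps for B: y_B = 29.5 − 0.5y_E.
Substituting the second reaction function into the first: y_E = 29 − 0.5(29.5 − 0.5y_E), which gives 0.75y_E = 14.25 ⇒ y_E = 19.
Then y_B = 29.5 − 0.5·19 = 20.

19, 20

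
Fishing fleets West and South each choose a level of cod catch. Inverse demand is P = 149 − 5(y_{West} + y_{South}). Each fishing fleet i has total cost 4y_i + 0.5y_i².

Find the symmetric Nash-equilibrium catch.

9.0625

Fishing fleet West's profit: π = y_{West}(149 − 5(y_{West} + y_{South})) − 4y_{West} − 0.5y_{West}².
∂π/∂y_{West} = 145 − 11y_{West} − 5y_{South} = 0, so y_{West} = 145/11 − (5/11)y_{South}.
The game is symmetric, so in equilibrium y_{South} = y_{West}: the reaction function gives (16/11)y_{West} = 145/11, hence y_{West} = 9.0625.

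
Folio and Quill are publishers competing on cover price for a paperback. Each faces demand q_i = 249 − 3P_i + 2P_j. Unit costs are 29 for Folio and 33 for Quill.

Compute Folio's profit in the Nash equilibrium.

9324.1875

Folio's profit: π = (P_{Folio} − 29)(249 − 3P_{Folio} + 2P_{Quill}).
∂π/∂P_{Folio} = 336 − 6P_{Folio} + 2P_{Quill} = 0 ⇒ P_{Folio} = 56 + (1/3)P_{Quill}.
Similarly P_{Quill} = 58 + (1/3)P_{Folio}.
Substituting the second reaction function into the first: P_{Folio} = 56 + (1/3)(58 + (1/3)P_{Folio}), which gives (8/9)P_{Folio} = 226/3 ⇒ P_{Folio} = 84.75.
Then P_{Quill} = 58 + (1/3)·84.75 = 86.25.
q_{Folio} = 249 − 3·84.75 + 2·86.25 = 167.25.
Profit = (84.75 − 29)·167.25 = 9324.1875.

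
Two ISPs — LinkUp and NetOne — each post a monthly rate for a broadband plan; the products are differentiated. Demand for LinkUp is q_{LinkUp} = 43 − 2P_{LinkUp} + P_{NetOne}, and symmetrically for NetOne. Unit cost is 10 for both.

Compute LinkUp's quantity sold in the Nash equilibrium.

LinkUp's profit: π = (P_{LinkUp} − 10)(43 − 2P_{LinkUp} + P_{NetOne}).
∂π/∂P_{LinkUp} = 63 − 4P_{LinkUp} + P_{NetOne} = 0 ⇒ P_{LinkUp} = 15.75 + 0.25P_{NetOne}.
By symmetry P_{NetOne} = P_{LinkUp}; substituting into the reaction function, 0.75P_{LinkUp} = 15.75 and P_{LinkUp} = 21.
q_{LinkUp} = 43 − 2·21 + 21 = 22.

22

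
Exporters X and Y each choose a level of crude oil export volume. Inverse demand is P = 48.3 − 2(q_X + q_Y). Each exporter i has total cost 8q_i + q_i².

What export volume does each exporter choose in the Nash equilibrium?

5.0375

Exporter X's profit: π = q_X(48.3 − 2(q_X + q_Y)) − 8q_X − q_X².
∂π/∂q_X = 40.3 − 6q_X − 2q_Y = 0, so q_X = 403/60 − (1/3)q_Y.
Setting q_X = q_Y in the reaction function: q_X = 403/60 − (1/3)q_X, so q_X = (403/60) / (4/3) = 5.0375.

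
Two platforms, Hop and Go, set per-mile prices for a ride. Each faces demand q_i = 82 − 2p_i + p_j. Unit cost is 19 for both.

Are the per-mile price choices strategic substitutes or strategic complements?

Hop's profit: π = (p_{Hop} − 19)(82 − 2p_{Hop} + p_{Go}).
∂π/∂p_{Hop} = 120 − 4p_{Hop} + p_{Go} = 0 ⇒ p_{Hop} = 30 + 0.25p_{Go}.
The best-response slope dp_{Hop}/dp_{Go} = 0.25 > 0: the reaction function is upward-sloping, so the choices are strategic complements.

strategic complements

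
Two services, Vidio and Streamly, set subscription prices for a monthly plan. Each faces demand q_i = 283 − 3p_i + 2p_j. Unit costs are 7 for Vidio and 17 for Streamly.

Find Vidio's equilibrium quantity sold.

212.625

Vidio's profit: π = (p_{Vidio} − 7)(283 − 3p_{Vidio} + 2p_{Streamly}).
∂π/∂p_{Vidio} = 304 − 6p_{Vidio} + 2p_{Streamly} = 0 ⇒ p_{Vidio} = 152/3 + (1/3)p_{Streamly}.
Similarly p_{Streamly} = 167/3 + (1/3)p_{Vidio}.
Substituting the second reaction function into the first: p_{Vidio} = 152/3 + (1/3)(167/3 + (1/3)p_{Vidio}), which gives (8/9)p_{Vidio} = 623/9 ⇒ p_{Vidio} = 77.875.
Then p_{Streamly} = 167/3 + (1/3)·77.875 = 81.625.
q_{Vidio} = 283 − 3·77.875 + 2·81.625 = 212.625.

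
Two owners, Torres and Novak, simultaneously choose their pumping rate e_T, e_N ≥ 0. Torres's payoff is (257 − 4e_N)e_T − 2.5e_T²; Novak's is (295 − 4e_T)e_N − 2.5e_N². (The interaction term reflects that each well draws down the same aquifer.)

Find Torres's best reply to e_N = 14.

40.2

Expanding Torres's payoff: 257e_T − 4e_Ne_T − 2.5e_T².
∂π/∂e_T = 257 − 4e_N − 5e_T = 0, so e_T = 51.4 − 0.8e_N.
At e_N = 14: e_T = 51.4 − 0.8·14 = 40.2.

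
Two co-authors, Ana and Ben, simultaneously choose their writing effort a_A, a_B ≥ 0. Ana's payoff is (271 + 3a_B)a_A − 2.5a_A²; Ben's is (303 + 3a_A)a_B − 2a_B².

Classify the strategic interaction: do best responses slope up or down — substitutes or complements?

Expanding Ana's payoff: 271a_A + 3a_Ba_A − 2.5a_A².
∂π/∂a_A = 271 + 3a_B − 5a_A = 0, so a_A = 54.2 + 0.6a_B.
The best-response slope da_A/da_B = 0.6 > 0: the reaction function is upward-sloping, so the choices are strategic complements.

strategic complements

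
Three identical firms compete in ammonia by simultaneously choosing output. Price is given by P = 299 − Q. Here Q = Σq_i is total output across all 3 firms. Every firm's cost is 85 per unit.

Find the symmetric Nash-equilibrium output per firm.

53.5

A representative firm's profit is π_i = q_i(299 − Q) − 85q_i, with Q = q_i + Σ_{j≠i} q_j.
First-order condition: 214 − 2q_i − Σ_{j≠i} q_j = 0.
In a symmetric equilibrium every firm chooses the same q, so Σ_{j≠i} q_j = 2q. The condition becomes 214 − 4q = 0, giving q = 214/4 = 53.5.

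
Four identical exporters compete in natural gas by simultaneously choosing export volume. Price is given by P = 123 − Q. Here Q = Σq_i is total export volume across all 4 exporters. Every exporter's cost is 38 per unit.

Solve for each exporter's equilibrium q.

A representative exporter's profit is π_i = q_i(123 − Q) − 38q_i, with Q = q_i + Σ_{j≠i} q_j.
First-order condition: 85 − 2q_i − Σ_{j≠i} q_j = 0.
With identical exporters, set every q_j = q: then 85 − 2q − 3q = 0, i.e. q = 85/5 = 17.

17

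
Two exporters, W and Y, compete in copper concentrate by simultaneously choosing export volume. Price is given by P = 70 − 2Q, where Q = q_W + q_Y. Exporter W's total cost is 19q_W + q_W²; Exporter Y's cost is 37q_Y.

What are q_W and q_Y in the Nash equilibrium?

6.9, 4.8

Exporter W's profit: π = q_W(70 − 2(q_W + q_Y)) − 19q_W − q_W².
∂π/∂q_W = 51 − 6q_W − 2q_Y = 0, so q_W = 8.5 − (1/3)q_Y.
For Y: ∂π/∂q_Y = 33 − 4q_Y − 2q_W = 0 ⇒ q_Y = 8.25 − 0.5q_W.
Solving the two reaction functions simultaneously: (1 − (−1/3)(−0.5))q_W = 8.5 − (1/3)·8.25, so (5/6)q_W = 5.75 and q_W = 6.9.
Then q_Y = 8.25 − 0.5·6.9 = 4.8.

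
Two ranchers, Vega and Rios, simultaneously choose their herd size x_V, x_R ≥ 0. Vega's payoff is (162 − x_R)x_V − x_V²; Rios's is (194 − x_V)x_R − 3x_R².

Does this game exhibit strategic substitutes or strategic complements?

strategic substitutes

Expanding Vega's payoff: 162x_V − x_Rx_V − x_V².
∂π/∂x_V = 162 − x_R − 2x_V = 0, so x_V = 81 − 0.5x_R.
The best-response slope dx_V/dx_R = −0.5 < 0: the reaction function is downward-sloping, so the choices are strategic substitutes.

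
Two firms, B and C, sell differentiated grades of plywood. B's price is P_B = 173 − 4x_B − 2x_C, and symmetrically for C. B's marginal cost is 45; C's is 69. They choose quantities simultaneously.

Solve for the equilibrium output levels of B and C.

Firm B's profit: π = x_B(173 − 4x_B − 2x_C) − 45x_B.
∂π/∂x_B = 128 − 8x_B − 2x_C = 0 ⇒ x_B = 16 − 0.25x_C.
Similarly x_C = 13 − 0.25x_B.
Solving the two reaction functions simultaneously: (1 − (−0.25)(−0.25))x_B = 16 − 0.25·13, so 0.9375x_B = 12.75 and x_B = 13.6.
Then x_C = 13 − 0.25·13.6 = 9.6.

13.6, 9.6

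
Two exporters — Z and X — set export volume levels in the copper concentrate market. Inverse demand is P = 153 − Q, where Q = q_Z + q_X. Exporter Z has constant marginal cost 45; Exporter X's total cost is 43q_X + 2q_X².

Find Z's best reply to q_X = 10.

Exporter Z's profit: π = q_Z(153 − (q_Z + q_X)) − 45q_Z.
∂π/∂q_Z = 108 − 2q_Z − q_X = 0, so q_Z = 54 − 0.5q_X.
At q_X = 10: q_Z = 54 − 0.5·10 = 49.

49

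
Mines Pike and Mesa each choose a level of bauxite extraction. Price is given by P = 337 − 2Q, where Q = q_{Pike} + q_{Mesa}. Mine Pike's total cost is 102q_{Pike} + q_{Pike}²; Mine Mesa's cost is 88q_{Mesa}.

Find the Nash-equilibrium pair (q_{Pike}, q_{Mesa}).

22.1, 51.2

Mine Pike's profit: π = q_{Pike}(337 − 2(q_{Pike} + q_{Mesa})) − 102q_{Pike} − q_{Pike}².
∂π/∂q_{Pike} = 235 − 6q_{Pike} − 2q_{Mesa} = 0, so q_{Pike} = 235/6 − (1/3)q_{Mesa}.
For Mesa: ∂π/∂q_{Mesa} = 249 − 4q_{Mesa} − 2q_{Pike} = 0 ⇒ q_{Mesa} = 62.25 − 0.5q_{Pike}.
Plugging q_{Mesa} into Pike's best response: q_{Pike} = 235/6 − (1/3)(62.25 − 0.5q_{Pike}) ⇒ (5/6)q_{Pike} = 221/12, so q_{Pike} = 22.1.
Then q_{Mesa} = 62.25 − 0.5·22.1 = 51.2.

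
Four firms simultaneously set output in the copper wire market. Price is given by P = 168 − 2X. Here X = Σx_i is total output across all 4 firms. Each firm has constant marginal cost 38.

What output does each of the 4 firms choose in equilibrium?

13

A representative firm's profit is π_i = x_i(168 − 2X) − 38x_i, with X = x_i + Σ_{j≠i} x_j.
First-order condition: 130 − 4x_i − 2Σ_{j≠i} x_j = 0.
With identical firms, set every x_j = x: then 130 − 4x − 6x = 0, i.e. x = 130/10 = 13.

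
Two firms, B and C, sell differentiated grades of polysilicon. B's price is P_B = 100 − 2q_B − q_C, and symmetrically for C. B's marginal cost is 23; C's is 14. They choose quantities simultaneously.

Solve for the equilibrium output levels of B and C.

14.8, 17.8

Firm B's profit: π = q_B(100 − 2q_B − q_C) − 23q_B.
∂π/∂q_B = 77 − 4q_B − q_C = 0 ⇒ q_B = 19.25 − 0.25q_C.
Similarly q_C = 21.5 − 0.25q_B.
Plugging q_C into B's best response: q_B = 19.25 − 0.25(21.5 − 0.25q_B) ⇒ 0.9375q_B = 13.875, so q_B = 14.8.
Then q_C = 21.5 − 0.25·14.8 = 17.8.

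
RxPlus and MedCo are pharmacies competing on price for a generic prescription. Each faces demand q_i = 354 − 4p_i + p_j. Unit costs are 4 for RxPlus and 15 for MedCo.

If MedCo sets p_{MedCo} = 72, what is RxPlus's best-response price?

55.25

RxPlus's profit: π = (p_{RxPlus} − 4)(354 − 4p_{RxPlus} + p_{MedCo}).
∂π/∂p_{RxPlus} = 370 − 8p_{RxPlus} + p_{MedCo} = 0 ⇒ p_{RxPlus} = 46.25 + 0.125p_{MedCo}.
At p_{MedCo} = 72: p_{RxPlus} = 46.25 + 0.125·72 = 55.25.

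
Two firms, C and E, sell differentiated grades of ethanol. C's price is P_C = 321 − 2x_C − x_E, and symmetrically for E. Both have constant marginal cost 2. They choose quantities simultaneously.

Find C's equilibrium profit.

8140.88

Firm C's profit: π = x_C(321 − 2x_C − x_E) − 2x_C.
∂π/∂x_C = 319 − 4x_C − x_E = 0 ⇒ x_C = 79.75 − 0.25x_E.
Setting x_C = x_E in the reaction function: x_C = 79.75 − 0.25x_C, so x_C = 79.75 / 1.25 = 63.8.
P_C = 321 − 2·63.8 − 63.8 = 129.6.
Profit = (129.6 − 2)·63.8 = 8140.88.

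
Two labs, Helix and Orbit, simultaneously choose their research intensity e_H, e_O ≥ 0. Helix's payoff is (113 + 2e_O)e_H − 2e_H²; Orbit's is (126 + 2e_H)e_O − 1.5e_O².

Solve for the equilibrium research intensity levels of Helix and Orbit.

73.875, 91.25

Expanding Helix's payoff: 113e_H + 2e_Oe_H − 2e_H².
∂π/∂e_H = 113 + 2e_O − 4e_H = 0, so e_H = 28.25 + 0.5e_O.
Likewise for Orbit: e_O = 42 + (2/3)e_H.
Plugging e_O into Helix's best response: e_H = 28.25 + 0.5(42 + (2/3)e_H) ⇒ (2/3)e_H = 49.25, so e_H = 73.875.
Then e_O = 42 + (2/3)·73.875 = 91.25.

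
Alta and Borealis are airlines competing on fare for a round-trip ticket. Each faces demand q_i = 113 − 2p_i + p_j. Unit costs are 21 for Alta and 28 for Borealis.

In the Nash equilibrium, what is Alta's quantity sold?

Alta's profit: π = (p_{Alta} − 21)(113 − 2p_{Alta} + p_{Borealis}).
∂π/∂p_{Alta} = 155 − 4p_{Alta} + p_{Borealis} = 0 ⇒ p_{Alta} = 38.75 + 0.25p_{Borealis}.
Similarly p_{Borealis} = 42.25 + 0.25p_{Alta}.
Substituting the second reaction function into the first: p_{Alta} = 38.75 + 0.25(42.25 + 0.25p_{Alta}), which gives 0.9375p_{Alta} = 49.3125 ⇒ p_{Alta} = 52.6.
Then p_{Borealis} = 42.25 + 0.25·52.6 = 55.4.
q_{Alta} = 113 − 2·52.6 + 55.4 = 63.2.

63.2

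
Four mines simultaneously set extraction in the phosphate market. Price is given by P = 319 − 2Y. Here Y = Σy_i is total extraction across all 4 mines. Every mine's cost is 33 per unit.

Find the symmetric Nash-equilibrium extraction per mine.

A representative mine's profit is π_i = y_i(319 − 2Y) − 33y_i, with Y = y_i + Σ_{j≠i} y_j.
First-order condition: 286 − 4y_i − 2Σ_{j≠i} y_j = 0.
In a symmetric equilibrium every mine chooses the same y, so Σ_{j≠i} y_j = 3y. The condition becomes 286 − 10y = 0, giving y = 286/10 = 28.6.

28.6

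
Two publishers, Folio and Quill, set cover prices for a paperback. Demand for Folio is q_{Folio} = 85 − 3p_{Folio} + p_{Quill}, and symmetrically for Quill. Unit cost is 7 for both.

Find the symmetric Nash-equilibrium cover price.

Folio's profit: π = (p_{Folio} − 7)(85 − 3p_{Folio} + p_{Quill}).
∂π/∂p_{Folio} = 106 − 6p_{Folio} + p_{Quill} = 0 ⇒ p_{Folio} = 53/3 + (1/6)p_{Quill}.
By symmetry p_{Quill} = p_{Folio}; substituting into the reaction function, (5/6)p_{Folio} = 53/3 and p_{Folio} = 21.2.

21.2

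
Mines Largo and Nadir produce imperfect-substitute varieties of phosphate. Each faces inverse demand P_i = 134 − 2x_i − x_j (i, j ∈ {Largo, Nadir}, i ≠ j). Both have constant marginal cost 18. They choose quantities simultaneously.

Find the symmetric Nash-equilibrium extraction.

Mine Largo's profit: π = x_{Largo}(134 − 2x_{Largo} − x_{Nadir}) − 18x_{Largo}.
∂π/∂x_{Largo} = 116 − 4x_{Largo} − x_{Nadir} = 0 ⇒ x_{Largo} = 29 − 0.25x_{Nadir}.
By symmetry x_{Nadir} = x_{Largo}; substituting into the reaction function, 1.25x_{Largo} = 29 and x_{Largo} = 23.2.

23.2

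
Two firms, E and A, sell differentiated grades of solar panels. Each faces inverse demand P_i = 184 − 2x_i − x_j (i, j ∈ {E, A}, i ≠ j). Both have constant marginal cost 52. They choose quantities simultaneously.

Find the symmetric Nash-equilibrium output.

Firm E's profit: π = x_E(184 − 2x_E − x_A) − 52x_E.
∂π/∂x_E = 132 − 4x_E − x_A = 0 ⇒ x_E = 33 − 0.25x_A.
By symmetry x_A = x_E; substituting into the reaction function, 1.25x_E = 33 and x_E = 26.4.

26.4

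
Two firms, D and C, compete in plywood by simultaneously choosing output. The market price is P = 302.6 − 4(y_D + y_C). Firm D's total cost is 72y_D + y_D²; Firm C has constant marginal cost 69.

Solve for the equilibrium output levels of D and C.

14.225, 22.0875

Firm D's profit: π = y_D(302.6 − 4(y_D + y_C)) − 72y_D − y_D².
∂π/∂y_D = 230.6 − 10y_D − 4y_C = 0, so y_D = 23.06 − 0.4y_C.
For C: ∂π/∂y_C = 233.6 − 8y_C − 4y_D = 0 ⇒ y_C = 29.2 − 0.5y_D.
Plugging y_C into D's best response: y_D = 23.06 − 0.4(29.2 − 0.5y_D) ⇒ 0.8y_D = 11.38, so y_D = 14.225.
Then y_C = 29.2 − 0.5·14.225 = 22.0875.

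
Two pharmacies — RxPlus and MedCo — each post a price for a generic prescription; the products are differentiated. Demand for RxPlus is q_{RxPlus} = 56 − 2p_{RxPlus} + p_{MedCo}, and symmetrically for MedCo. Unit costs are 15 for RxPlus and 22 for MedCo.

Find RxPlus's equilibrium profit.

426.32

RxPlus's profit: π = (p_{RxPlus} − 15)(56 − 2p_{RxPlus} + p_{MedCo}).
∂π/∂p_{RxPlus} = 86 − 4p_{RxPlus} + p_{MedCo} = 0 ⇒ p_{RxPlus} = 21.5 + 0.25p_{MedCo}.
Similarly p_{MedCo} = 25 + 0.25p_{RxPlus}.
Plugging p_{MedCo} into RxPlus's best response: p_{RxPlus} = 21.5 + 0.25(25 + 0.25p_{RxPlus}) ⇒ 0.9375p_{RxPlus} = 27.75, so p_{RxPlus} = 29.6.
Then p_{MedCo} = 25 + 0.25·29.6 = 32.4.
q_{RxPlus} = 56 − 2·29.6 + 32.4 = 29.2.
Profit = (29.6 − 15)·29.2 = 426.32.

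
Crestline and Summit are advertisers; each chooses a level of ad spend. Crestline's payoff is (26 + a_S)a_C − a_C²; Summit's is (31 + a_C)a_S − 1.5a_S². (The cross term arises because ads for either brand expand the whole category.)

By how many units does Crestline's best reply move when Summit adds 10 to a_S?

Expanding Crestline's payoff: 26a_C + a_Sa_C − a_C².
∂π/∂a_C = 26 + a_S − 2a_C = 0, so a_C = 13 + 0.5a_S.
The reaction-function slope is 0.5, so a 10-unit rise in a_S moves a_C by 0.5 × 10 = 5. Crestline's best response rises — the actions are strategic complements.

5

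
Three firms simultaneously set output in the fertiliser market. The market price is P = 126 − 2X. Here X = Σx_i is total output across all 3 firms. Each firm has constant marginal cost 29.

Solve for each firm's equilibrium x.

A representative firm's profit is π_i = x_i(126 − 2X) − 29x_i, with X = x_i + Σ_{j≠i} x_j.
First-order condition: 97 − 4x_i − 2Σ_{j≠i} x_j = 0.
Imposing symmetry (x_j = x for all j) turns Σ_{j≠i} x_j into 2x, so 97 = 8x and x = 12.125.

12.125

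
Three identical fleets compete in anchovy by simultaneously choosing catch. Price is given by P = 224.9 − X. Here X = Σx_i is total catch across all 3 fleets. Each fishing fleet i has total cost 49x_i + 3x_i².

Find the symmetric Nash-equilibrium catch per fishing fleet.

A representative fishing fleet's profit is π_i = x_i(224.9 − X) − 49x_i − 3x_i², with X = x_i + Σ_{j≠i} x_j.
First-order condition: 175.9 − 8x_i − Σ_{j≠i} x_j = 0.
With identical fishing fleets, set every x_j = x: then 175.9 − 8x − 2x = 0, i.e. x = 175.9/10 = 17.59.

17.59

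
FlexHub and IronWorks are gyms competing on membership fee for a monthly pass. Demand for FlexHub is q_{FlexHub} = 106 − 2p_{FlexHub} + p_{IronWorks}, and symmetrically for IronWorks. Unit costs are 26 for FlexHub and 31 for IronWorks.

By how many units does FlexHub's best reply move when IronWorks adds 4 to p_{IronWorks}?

FlexHub's profit: π = (p_{FlexHub} − 26)(106 − 2p_{FlexHub} + p_{IronWorks}).
∂π/∂p_{FlexHub} = 158 − 4p_{FlexHub} + p_{IronWorks} = 0 ⇒ p_{FlexHub} = 39.5 + 0.25p_{IronWorks}.
The reaction-function slope is 0.25, so a 4-unit rise in p_{IronWorks} moves p_{FlexHub} by 0.25 × 4 = 1. FlexHub's best response rises — the actions are strategic complements.

1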